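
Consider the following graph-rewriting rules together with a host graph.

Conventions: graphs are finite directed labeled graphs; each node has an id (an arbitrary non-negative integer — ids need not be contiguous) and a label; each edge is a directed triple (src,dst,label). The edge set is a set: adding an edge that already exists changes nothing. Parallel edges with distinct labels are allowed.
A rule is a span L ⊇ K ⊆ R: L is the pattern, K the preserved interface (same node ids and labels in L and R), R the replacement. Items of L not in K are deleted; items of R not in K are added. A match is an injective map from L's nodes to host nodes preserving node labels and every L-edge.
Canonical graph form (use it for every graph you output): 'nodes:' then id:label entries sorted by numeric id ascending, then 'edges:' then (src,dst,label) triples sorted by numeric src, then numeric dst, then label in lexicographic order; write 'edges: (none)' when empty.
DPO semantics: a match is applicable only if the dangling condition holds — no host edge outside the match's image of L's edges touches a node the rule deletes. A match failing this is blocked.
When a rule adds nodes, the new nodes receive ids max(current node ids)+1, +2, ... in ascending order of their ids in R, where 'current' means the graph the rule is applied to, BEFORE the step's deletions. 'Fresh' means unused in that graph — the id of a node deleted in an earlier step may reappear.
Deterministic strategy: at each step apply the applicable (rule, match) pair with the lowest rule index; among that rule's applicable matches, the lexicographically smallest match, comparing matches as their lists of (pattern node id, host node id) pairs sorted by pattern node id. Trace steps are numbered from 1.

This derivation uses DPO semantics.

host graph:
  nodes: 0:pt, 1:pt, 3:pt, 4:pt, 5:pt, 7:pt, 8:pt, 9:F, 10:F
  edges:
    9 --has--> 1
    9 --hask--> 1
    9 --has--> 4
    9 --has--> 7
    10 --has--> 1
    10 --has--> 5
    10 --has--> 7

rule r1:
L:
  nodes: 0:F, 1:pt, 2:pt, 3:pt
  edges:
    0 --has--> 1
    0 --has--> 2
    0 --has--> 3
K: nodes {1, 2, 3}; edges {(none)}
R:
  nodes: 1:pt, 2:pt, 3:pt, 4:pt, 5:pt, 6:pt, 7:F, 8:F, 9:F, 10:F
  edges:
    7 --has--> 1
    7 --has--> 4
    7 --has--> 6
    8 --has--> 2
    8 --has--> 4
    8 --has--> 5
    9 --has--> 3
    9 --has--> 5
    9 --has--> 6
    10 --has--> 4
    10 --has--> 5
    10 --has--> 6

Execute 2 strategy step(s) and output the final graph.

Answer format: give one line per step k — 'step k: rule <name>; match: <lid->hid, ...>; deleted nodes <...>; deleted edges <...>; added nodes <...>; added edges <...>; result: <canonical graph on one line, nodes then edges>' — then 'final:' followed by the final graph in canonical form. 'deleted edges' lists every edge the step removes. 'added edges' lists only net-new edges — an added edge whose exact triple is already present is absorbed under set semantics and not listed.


step 1: rule r1; match: 0->10, 1->1, 2->5, 3->7; deleted nodes 10; deleted edges (10,1,has); (10,5,has); (10,7,has); added nodes 11, 12, 13, 14, 15, 16, 17; added edges (14,1,has); (14,11,has); (14,13,has); (15,5,has); (15,11,has); (15,12,has); (16,7,has); (16,12,has); (16,13,has); (17,11,has); (17,12,has); (17,13,has); result: nodes: 0:pt, 1:pt, 3:pt, 4:pt, 5:pt, 7:pt, 8:pt, 9:F, 11:pt, 12:pt, 13:pt, 14:F, 15:F, 16:F, 17:F edges: (9,1,has); (9,1,hask); (9,4,has); (9,7,has); (14,1,has); (14,11,has); (14,13,has); (15,5,has); (15,11,has); (15,12,has); (16,7,has); (16,12,has); (16,13,has); (17,11,has); (17,12,has); (17,13,has)
step 2: rule r1; match: 0->14, 1->1, 2->11, 3->13; deleted nodes 14; deleted edges (14,1,has); (14,11,has); (14,13,has); added nodes 18, 19, 20, 21, 22, 23, 24; added edges (21,1,has); (21,18,has); (21,20,has); (22,11,has); (22,18,has); (22,19,has); (23,13,has); (23,19,has); (23,20,has); (24,18,has); (24,19,has); (24,20,has); result: nodes: 0:pt, 1:pt, 3:pt, 4:pt, 5:pt, 7:pt, 8:pt, 9:F, 11:pt, 12:pt, 13:pt, 15:F, 16:F, 17:F, 18:pt, 19:pt, 20:pt, 21:F, 22:F, 23:F, 24:F edges: (9,1,has); (9,1,hask); (9,4,has); (9,7,has); (15,5,has); (15,11,has); (15,12,has); (16,7,has); (16,12,has); (16,13,has); (17,11,has); (17,12,has); (17,13,has); (21,1,has); (21,18,has); (21,20,has); (22,11,has); (22,18,has); (22,19,has); (23,13,has); (23,19,has); (23,20,has); (24,18,has); (24,19,has); (24,20,has)
final:
nodes: 0:pt, 1:pt, 3:pt, 4:pt, 5:pt, 7:pt, 8:pt, 9:F, 11:pt, 12:pt, 13:pt, 15:F, 16:F, 17:F, 18:pt, 19:pt, 20:pt, 21:F, 22:F, 23:F, 24:F
edges: (9,1,has); (9,1,hask); (9,4,has); (9,7,has); (15,5,has); (15,11,has); (15,12,has); (16,7,has); (16,12,has); (16,13,has); (17,11,has); (17,12,has); (17,13,has); (21,1,has); (21,18,has); (21,20,has); (22,11,has); (22,18,has); (22,19,has); (23,13,has); (23,19,has); (23,20,has); (24,18,has); (24,19,has); (24,20,has)


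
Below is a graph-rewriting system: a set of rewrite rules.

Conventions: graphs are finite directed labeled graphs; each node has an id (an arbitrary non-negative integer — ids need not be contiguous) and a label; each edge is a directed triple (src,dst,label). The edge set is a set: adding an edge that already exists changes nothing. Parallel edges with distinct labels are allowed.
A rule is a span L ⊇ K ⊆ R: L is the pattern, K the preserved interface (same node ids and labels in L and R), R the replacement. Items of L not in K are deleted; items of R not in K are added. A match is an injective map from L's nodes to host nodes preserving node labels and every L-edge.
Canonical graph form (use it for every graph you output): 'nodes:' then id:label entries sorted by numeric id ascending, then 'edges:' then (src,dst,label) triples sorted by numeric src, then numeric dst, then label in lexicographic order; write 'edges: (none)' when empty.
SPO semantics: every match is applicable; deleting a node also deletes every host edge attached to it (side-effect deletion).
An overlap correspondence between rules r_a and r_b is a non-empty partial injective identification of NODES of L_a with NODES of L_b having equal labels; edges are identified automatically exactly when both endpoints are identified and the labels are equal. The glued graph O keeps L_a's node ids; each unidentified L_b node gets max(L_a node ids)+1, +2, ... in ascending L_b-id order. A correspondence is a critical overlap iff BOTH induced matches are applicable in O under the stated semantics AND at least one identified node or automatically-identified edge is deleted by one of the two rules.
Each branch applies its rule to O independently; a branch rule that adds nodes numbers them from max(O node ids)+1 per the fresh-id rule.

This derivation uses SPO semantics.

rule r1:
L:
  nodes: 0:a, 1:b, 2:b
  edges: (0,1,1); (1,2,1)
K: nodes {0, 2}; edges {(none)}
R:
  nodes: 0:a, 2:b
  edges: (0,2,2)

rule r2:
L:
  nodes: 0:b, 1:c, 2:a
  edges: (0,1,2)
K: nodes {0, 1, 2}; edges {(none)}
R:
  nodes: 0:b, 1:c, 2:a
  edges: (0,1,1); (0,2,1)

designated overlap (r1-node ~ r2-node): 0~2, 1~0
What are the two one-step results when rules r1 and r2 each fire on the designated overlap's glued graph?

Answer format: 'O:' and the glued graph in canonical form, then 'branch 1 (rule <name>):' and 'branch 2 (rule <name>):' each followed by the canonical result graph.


O:
nodes: 0:a, 1:b, 2:b, 3:c
edges: (0,1,1); (1,2,1); (1,3,2)
branch 1 (rule r1):
nodes: 0:a, 2:b, 3:c
edges: (0,2,2)
branch 2 (rule r2):
nodes: 0:a, 1:b, 2:b, 3:c
edges: (0,1,1); (1,0,1); (1,2,1); (1,3,1)


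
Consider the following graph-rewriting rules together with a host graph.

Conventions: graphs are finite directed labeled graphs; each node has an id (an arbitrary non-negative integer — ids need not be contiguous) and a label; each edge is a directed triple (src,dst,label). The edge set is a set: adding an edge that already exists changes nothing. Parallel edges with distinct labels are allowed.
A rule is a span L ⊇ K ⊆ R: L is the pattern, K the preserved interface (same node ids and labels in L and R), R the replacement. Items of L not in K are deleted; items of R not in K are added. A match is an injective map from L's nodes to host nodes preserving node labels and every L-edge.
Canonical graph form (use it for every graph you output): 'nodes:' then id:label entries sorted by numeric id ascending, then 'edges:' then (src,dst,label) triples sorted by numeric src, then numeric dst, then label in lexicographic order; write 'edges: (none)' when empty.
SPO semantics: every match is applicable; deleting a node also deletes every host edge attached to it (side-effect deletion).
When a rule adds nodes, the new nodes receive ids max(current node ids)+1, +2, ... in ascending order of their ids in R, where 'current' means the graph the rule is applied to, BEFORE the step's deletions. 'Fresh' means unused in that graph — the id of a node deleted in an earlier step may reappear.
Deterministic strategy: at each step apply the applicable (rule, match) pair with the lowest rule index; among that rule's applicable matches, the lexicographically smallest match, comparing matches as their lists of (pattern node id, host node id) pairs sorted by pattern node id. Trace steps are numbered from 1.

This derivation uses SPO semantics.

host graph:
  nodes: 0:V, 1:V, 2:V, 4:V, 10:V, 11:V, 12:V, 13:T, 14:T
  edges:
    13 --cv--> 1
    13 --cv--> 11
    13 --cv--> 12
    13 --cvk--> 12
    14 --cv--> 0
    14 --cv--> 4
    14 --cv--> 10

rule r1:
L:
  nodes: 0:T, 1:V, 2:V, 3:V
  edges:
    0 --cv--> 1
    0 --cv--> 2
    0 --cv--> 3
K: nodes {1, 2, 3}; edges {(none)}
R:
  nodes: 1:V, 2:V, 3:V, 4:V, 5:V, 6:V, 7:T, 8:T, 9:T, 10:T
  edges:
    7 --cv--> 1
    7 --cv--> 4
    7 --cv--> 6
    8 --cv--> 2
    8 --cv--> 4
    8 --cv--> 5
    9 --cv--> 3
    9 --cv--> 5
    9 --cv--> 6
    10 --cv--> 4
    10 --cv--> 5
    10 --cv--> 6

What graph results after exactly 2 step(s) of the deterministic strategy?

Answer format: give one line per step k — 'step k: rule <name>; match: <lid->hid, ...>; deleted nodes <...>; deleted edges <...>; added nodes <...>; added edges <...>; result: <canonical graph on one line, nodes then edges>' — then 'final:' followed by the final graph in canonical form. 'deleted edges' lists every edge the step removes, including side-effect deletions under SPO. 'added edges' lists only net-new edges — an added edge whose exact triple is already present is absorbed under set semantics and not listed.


step 1: rule r1; match: 0->13, 1->1, 2->11, 3->12; deleted nodes 13; deleted edges (13,1,cv); (13,11,cv); (13,12,cv); (13,12,cvk); added nodes 15, 16, 17, 18, 19, 20, 21; added edges (18,1,cv); (18,15,cv); (18,17,cv); (19,11,cv); (19,15,cv); (19,16,cv); (20,12,cv); (20,16,cv); (20,17,cv); (21,15,cv); (21,16,cv); (21,17,cv); result: nodes: 0:V, 1:V, 2:V, 4:V, 10:V, 11:V, 12:V, 14:T, 15:V, 16:V, 17:V, 18:T, 19:T, 20:T, 21:T edges: (14,0,cv); (14,4,cv); (14,10,cv); (18,1,cv); (18,15,cv); (18,17,cv); (19,11,cv); (19,15,cv); (19,16,cv); (20,12,cv); (20,16,cv); (20,17,cv); (21,15,cv); (21,16,cv); (21,17,cv)
step 2: rule r1; match: 0->14, 1->0, 2->4, 3->10; deleted nodes 14; deleted edges (14,0,cv); (14,4,cv); (14,10,cv); added nodes 22, 23, 24, 25, 26, 27, 28; added edges (25,0,cv); (25,22,cv); (25,24,cv); (26,4,cv); (26,22,cv); (26,23,cv); (27,10,cv); (27,23,cv); (27,24,cv); (28,22,cv); (28,23,cv); (28,24,cv); result: nodes: 0:V, 1:V, 2:V, 4:V, 10:V, 11:V, 12:V, 15:V, 16:V, 17:V, 18:T, 19:T, 20:T, 21:T, 22:V, 23:V, 24:V, 25:T, 26:T, 27:T, 28:T edges: (18,1,cv); (18,15,cv); (18,17,cv); (19,11,cv); (19,15,cv); (19,16,cv); (20,12,cv); (20,16,cv); (20,17,cv); (21,15,cv); (21,16,cv); (21,17,cv); (25,0,cv); (25,22,cv); (25,24,cv); (26,4,cv); (26,22,cv); (26,23,cv); (27,10,cv); (27,23,cv); (27,24,cv); (28,22,cv); (28,23,cv); (28,24,cv)
final:
nodes: 0:V, 1:V, 2:V, 4:V, 10:V, 11:V, 12:V, 15:V, 16:V, 17:V, 18:T, 19:T, 20:T, 21:T, 22:V, 23:V, 24:V, 25:T, 26:T, 27:T, 28:T
edges: (18,1,cv); (18,15,cv); (18,17,cv); (19,11,cv); (19,15,cv); (19,16,cv); (20,12,cv); (20,16,cv); (20,17,cv); (21,15,cv); (21,16,cv); (21,17,cv); (25,0,cv); (25,22,cv); (25,24,cv); (26,4,cv); (26,22,cv); (26,23,cv); (27,10,cv); (27,23,cv); (27,24,cv); (28,22,cv); (28,23,cv); (28,24,cv)


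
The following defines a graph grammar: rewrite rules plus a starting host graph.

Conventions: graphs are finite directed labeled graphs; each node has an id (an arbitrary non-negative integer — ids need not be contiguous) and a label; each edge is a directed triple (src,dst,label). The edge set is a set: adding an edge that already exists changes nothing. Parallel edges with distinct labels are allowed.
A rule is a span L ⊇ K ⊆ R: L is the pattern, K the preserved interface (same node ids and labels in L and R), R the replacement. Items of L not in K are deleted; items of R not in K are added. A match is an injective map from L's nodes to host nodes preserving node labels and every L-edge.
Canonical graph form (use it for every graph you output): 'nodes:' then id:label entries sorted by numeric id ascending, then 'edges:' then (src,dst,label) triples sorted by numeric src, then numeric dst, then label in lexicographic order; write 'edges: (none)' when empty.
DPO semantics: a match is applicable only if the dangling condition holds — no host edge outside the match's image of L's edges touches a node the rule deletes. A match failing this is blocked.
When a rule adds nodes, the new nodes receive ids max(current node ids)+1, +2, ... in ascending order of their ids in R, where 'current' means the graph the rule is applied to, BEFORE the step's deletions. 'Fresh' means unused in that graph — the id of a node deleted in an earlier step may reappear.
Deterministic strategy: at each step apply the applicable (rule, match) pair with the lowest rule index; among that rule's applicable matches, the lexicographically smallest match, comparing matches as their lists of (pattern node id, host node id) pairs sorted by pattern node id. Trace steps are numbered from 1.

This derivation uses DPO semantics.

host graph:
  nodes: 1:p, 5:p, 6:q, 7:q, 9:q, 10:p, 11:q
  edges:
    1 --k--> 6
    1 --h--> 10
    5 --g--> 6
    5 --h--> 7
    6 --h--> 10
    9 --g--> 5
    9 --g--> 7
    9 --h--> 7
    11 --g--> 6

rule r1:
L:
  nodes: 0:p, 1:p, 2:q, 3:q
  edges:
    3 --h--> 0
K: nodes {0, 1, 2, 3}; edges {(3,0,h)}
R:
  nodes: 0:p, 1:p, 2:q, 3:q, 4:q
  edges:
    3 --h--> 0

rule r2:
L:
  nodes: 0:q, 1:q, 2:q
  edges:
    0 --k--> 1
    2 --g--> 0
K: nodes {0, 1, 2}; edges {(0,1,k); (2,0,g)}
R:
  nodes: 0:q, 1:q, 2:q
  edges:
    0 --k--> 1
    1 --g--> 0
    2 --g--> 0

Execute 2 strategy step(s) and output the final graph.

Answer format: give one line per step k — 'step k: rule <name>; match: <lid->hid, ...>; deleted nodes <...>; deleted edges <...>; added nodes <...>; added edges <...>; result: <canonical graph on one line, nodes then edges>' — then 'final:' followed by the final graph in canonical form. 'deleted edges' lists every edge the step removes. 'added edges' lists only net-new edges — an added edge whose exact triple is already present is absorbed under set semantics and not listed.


step 1: rule r1; match: 0->10, 1->1, 2->7, 3->6; deleted nodes (none); deleted edges (none); added nodes 12; added edges (none); result: nodes: 1:p, 5:p, 6:q, 7:q, 9:q, 10:p, 11:q, 12:q edges: (1,6,k); (1,10,h); (5,6,g); (5,7,h); (6,10,h); (9,5,g); (9,7,g); (9,7,h); (11,6,g)
step 2: rule r1; match: 0->10, 1->1, 2->7, 3->6; deleted nodes (none); deleted edges (none); added nodes 13; added edges (none); result: nodes: 1:p, 5:p, 6:q, 7:q, 9:q, 10:p, 11:q, 12:q, 13:q edges: (1,6,k); (1,10,h); (5,6,g); (5,7,h); (6,10,h); (9,5,g); (9,7,g); (9,7,h); (11,6,g)
final:
nodes: 1:p, 5:p, 6:q, 7:q, 9:q, 10:p, 11:q, 12:q, 13:q
edges: (1,6,k); (1,10,h); (5,6,g); (5,7,h); (6,10,h); (9,5,g); (9,7,g); (9,7,h); (11,6,g)


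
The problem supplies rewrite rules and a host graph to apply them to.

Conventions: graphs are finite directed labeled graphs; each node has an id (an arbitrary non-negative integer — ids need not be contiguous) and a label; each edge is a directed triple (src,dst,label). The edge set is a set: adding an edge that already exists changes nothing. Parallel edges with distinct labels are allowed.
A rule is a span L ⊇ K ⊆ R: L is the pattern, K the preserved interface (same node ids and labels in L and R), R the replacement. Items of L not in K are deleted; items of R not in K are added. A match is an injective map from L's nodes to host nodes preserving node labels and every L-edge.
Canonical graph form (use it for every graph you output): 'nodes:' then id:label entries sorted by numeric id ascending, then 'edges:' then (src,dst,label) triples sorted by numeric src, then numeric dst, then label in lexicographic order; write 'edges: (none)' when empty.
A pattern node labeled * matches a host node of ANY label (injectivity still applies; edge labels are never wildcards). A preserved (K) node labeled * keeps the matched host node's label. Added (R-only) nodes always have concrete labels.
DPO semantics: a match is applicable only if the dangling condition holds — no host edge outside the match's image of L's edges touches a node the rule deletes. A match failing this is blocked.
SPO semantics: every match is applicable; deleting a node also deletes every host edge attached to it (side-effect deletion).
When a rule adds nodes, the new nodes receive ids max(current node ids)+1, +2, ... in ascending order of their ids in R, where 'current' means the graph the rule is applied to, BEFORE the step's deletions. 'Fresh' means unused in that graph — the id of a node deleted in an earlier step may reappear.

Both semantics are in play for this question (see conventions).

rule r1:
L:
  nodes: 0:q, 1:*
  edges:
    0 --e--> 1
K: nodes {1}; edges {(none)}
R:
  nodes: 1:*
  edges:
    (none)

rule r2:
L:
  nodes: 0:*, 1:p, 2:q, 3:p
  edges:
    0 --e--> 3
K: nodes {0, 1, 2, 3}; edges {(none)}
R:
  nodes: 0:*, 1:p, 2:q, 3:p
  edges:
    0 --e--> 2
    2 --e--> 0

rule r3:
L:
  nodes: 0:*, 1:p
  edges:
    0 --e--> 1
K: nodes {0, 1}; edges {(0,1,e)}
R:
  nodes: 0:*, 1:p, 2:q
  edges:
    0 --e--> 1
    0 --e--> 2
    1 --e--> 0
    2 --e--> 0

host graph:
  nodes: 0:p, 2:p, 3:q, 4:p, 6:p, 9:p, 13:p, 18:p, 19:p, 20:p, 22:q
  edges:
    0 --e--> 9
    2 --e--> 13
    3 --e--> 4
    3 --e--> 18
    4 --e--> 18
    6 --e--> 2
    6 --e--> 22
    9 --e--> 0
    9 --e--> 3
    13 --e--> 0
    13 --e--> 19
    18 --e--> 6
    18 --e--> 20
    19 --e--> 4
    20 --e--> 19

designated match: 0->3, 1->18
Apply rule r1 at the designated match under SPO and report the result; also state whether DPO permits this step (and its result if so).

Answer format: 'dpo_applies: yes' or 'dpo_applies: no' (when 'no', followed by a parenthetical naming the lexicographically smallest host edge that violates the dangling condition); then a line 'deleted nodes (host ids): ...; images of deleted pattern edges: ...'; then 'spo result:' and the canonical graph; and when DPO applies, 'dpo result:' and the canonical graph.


dpo_applies: no
(the rule deletes node 3, which keeps host edge (3,4,e) outside the match image — the dangling condition fails, DPO blocks; SPO proceeds and side-deletes such edges)
deleted nodes (host ids): 3; images of deleted pattern edges: (3,18,e)
spo result:
nodes: 0:p, 2:p, 4:p, 6:p, 9:p, 13:p, 18:p, 19:p, 20:p, 22:q
edges: (0,9,e); (2,13,e); (4,18,e); (6,2,e); (6,22,e); (9,0,e); (13,0,e); (13,19,e); (18,6,e); (18,20,e); (19,4,e); (20,19,e)


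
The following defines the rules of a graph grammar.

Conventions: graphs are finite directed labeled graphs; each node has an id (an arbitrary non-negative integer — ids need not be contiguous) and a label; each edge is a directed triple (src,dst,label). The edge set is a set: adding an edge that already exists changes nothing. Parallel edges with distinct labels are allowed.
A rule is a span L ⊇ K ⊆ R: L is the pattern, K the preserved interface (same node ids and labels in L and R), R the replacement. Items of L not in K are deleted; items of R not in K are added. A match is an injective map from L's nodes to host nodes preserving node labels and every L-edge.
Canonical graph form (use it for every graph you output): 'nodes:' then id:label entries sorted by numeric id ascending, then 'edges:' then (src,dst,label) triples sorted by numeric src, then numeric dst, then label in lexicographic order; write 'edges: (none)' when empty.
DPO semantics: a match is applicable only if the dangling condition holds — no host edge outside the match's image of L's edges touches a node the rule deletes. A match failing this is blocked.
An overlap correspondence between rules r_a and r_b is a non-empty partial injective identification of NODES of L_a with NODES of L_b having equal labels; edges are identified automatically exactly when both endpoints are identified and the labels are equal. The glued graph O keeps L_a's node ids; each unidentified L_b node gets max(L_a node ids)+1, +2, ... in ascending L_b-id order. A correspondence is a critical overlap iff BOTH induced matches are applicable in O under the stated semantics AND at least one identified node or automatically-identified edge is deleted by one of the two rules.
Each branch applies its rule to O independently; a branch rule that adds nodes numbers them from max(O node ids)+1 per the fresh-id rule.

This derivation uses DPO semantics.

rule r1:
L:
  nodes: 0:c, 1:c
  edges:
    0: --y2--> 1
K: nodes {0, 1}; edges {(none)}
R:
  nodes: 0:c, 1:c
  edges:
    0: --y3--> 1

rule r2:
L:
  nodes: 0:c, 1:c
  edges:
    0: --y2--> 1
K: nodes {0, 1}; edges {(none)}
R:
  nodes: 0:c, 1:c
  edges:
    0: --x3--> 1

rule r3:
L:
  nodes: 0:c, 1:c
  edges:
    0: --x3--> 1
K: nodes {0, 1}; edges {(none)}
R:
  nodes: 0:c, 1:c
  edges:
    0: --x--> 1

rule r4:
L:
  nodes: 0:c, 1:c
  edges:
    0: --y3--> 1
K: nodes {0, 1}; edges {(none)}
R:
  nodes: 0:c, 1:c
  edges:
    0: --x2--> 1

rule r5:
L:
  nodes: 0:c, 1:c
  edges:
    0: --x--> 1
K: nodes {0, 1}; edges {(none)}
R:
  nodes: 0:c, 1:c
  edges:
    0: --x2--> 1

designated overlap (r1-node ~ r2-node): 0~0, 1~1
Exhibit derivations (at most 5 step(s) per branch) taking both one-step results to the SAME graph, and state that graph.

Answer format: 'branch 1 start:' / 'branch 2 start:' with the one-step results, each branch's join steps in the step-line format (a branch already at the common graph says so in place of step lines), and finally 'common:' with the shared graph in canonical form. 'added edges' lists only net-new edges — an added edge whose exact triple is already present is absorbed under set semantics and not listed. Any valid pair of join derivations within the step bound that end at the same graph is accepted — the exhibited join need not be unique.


branch 1 start:
nodes: 0:c, 1:c
edges: (0,1,y3)
branch 2 start:
nodes: 0:c, 1:c
edges: (0,1,x3)
branch 1 step 1: rule r4; match: 0->0, 1->1; deleted nodes (none); deleted edges (0,1,y3); added nodes (none); added edges (0,1,x2); result: nodes: 0:c, 1:c edges: (0,1,x2)
branch 2 step 1: rule r3; match: 0->0, 1->1; deleted nodes (none); deleted edges (0,1,x3); added nodes (none); added edges (0,1,x); result: nodes: 0:c, 1:c edges: (0,1,x)
branch 2 step 2: rule r5; match: 0->0, 1->1; deleted nodes (none); deleted edges (0,1,x); added nodes (none); added edges (0,1,x2); result: nodes: 0:c, 1:c edges: (0,1,x2)
common:
nodes: 0:c, 1:c
edges: (0,1,x2)


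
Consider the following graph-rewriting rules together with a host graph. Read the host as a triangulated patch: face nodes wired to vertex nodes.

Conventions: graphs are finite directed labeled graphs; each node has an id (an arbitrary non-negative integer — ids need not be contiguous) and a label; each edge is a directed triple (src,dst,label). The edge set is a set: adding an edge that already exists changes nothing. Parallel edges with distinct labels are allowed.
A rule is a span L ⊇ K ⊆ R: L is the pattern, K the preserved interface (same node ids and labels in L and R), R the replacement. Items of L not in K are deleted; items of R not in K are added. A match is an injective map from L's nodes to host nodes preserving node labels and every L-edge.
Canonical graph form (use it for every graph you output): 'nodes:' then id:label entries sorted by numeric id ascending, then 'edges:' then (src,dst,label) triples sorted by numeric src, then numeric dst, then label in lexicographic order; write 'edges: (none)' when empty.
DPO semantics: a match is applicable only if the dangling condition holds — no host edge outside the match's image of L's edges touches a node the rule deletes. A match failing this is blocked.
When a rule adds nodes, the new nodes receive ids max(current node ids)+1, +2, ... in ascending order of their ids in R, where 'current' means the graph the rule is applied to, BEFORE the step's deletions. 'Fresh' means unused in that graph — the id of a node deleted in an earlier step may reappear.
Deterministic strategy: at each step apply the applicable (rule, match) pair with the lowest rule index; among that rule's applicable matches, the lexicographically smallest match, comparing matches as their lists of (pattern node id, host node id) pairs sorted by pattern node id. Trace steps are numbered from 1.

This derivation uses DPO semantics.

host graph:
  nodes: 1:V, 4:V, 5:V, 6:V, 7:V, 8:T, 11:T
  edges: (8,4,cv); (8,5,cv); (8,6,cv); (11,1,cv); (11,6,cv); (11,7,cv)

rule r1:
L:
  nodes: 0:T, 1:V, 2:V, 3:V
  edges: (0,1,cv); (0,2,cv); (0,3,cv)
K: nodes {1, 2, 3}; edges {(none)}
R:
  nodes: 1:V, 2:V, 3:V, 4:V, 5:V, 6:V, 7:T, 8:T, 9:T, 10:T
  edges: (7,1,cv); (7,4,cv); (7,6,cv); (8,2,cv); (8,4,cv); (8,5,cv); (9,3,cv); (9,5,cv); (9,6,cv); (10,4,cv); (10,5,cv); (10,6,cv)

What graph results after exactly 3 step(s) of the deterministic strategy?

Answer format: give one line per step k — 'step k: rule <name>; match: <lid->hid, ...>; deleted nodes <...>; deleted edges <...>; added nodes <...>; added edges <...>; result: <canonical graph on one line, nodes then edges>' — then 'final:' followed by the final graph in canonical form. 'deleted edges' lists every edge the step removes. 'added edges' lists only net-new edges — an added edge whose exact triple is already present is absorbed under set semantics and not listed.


step 1: rule r1; match: 0->8, 1->4, 2->5, 3->6; deleted nodes 8; deleted edges (8,4,cv); (8,5,cv); (8,6,cv); added nodes 12, 13, 14, 15, 16, 17, 18; added edges (15,4,cv); (15,12,cv); (15,14,cv); (16,5,cv); (16,12,cv); (16,13,cv); (17,6,cv); (17,13,cv); (17,14,cv); (18,12,cv); (18,13,cv); (18,14,cv); result: nodes: 1:V, 4:V, 5:V, 6:V, 7:V, 11:T, 12:V, 13:V, 14:V, 15:T, 16:T, 17:T, 18:T edges: (11,1,cv); (11,6,cv); (11,7,cv); (15,4,cv); (15,12,cv); (15,14,cv); (16,5,cv); (16,12,cv); (16,13,cv); (17,6,cv); (17,13,cv); (17,14,cv); (18,12,cv); (18,13,cv); (18,14,cv)
step 2: rule r1; match: 0->11, 1->1, 2->6, 3->7; deleted nodes 11; deleted edges (11,1,cv); (11,6,cv); (11,7,cv); added nodes 19, 20, 21, 22, 23, 24, 25; added edges (22,1,cv); (22,19,cv); (22,21,cv); (23,6,cv); (23,19,cv); (23,20,cv); (24,7,cv); (24,20,cv); (24,21,cv); (25,19,cv); (25,20,cv); (25,21,cv); result: nodes: 1:V, 4:V, 5:V, 6:V, 7:V, 12:V, 13:V, 14:V, 15:T, 16:T, 17:T, 18:T, 19:V, 20:V, 21:V, 22:T, 23:T, 24:T, 25:T edges: (15,4,cv); (15,12,cv); (15,14,cv); (16,5,cv); (16,12,cv); (16,13,cv); (17,6,cv); (17,13,cv); (17,14,cv); (18,12,cv); (18,13,cv); (18,14,cv); (22,1,cv); (22,19,cv); (22,21,cv); (23,6,cv); (23,19,cv); (23,20,cv); (24,7,cv); (24,20,cv); (24,21,cv); (25,19,cv); (25,20,cv); (25,21,cv)
step 3: rule r1; match: 0->15, 1->4, 2->12, 3->14; deleted nodes 15; deleted edges (15,4,cv); (15,12,cv); (15,14,cv); added nodes 26, 27, 28, 29, 30, 31, 32; added edges (29,4,cv); (29,26,cv); (29,28,cv); (30,12,cv); (30,26,cv); (30,27,cv); (31,14,cv); (31,27,cv); (31,28,cv); (32,26,cv); (32,27,cv); (32,28,cv); result: nodes: 1:V, 4:V, 5:V, 6:V, 7:V, 12:V, 13:V, 14:V, 16:T, 17:T, 18:T, 19:V, 20:V, 21:V, 22:T, 23:T, 24:T, 25:T, 26:V, 27:V, 28:V, 29:T, 30:T, 31:T, 32:T edges: (16,5,cv); (16,12,cv); (16,13,cv); (17,6,cv); (17,13,cv); (17,14,cv); (18,12,cv); (18,13,cv); (18,14,cv); (22,1,cv); (22,19,cv); (22,21,cv); (23,6,cv); (23,19,cv); (23,20,cv); (24,7,cv); (24,20,cv); (24,21,cv); (25,19,cv); (25,20,cv); (25,21,cv); (29,4,cv); (29,26,cv); (29,28,cv); (30,12,cv); (30,26,cv); (30,27,cv); (31,14,cv); (31,27,cv); (31,28,cv); (32,26,cv); (32,27,cv); (32,28,cv)
final:
nodes: 1:V, 4:V, 5:V, 6:V, 7:V, 12:V, 13:V, 14:V, 16:T, 17:T, 18:T, 19:V, 20:V, 21:V, 22:T, 23:T, 24:T, 25:T, 26:V, 27:V, 28:V, 29:T, 30:T, 31:T, 32:T
edges: (16,5,cv); (16,12,cv); (16,13,cv); (17,6,cv); (17,13,cv); (17,14,cv); (18,12,cv); (18,13,cv); (18,14,cv); (22,1,cv); (22,19,cv); (22,21,cv); (23,6,cv); (23,19,cv); (23,20,cv); (24,7,cv); (24,20,cv); (24,21,cv); (25,19,cv); (25,20,cv); (25,21,cv); (29,4,cv); (29,26,cv); (29,28,cv); (30,12,cv); (30,26,cv); (30,27,cv); (31,14,cv); (31,27,cv); (31,28,cv); (32,26,cv); (32,27,cv); (32,28,cv)


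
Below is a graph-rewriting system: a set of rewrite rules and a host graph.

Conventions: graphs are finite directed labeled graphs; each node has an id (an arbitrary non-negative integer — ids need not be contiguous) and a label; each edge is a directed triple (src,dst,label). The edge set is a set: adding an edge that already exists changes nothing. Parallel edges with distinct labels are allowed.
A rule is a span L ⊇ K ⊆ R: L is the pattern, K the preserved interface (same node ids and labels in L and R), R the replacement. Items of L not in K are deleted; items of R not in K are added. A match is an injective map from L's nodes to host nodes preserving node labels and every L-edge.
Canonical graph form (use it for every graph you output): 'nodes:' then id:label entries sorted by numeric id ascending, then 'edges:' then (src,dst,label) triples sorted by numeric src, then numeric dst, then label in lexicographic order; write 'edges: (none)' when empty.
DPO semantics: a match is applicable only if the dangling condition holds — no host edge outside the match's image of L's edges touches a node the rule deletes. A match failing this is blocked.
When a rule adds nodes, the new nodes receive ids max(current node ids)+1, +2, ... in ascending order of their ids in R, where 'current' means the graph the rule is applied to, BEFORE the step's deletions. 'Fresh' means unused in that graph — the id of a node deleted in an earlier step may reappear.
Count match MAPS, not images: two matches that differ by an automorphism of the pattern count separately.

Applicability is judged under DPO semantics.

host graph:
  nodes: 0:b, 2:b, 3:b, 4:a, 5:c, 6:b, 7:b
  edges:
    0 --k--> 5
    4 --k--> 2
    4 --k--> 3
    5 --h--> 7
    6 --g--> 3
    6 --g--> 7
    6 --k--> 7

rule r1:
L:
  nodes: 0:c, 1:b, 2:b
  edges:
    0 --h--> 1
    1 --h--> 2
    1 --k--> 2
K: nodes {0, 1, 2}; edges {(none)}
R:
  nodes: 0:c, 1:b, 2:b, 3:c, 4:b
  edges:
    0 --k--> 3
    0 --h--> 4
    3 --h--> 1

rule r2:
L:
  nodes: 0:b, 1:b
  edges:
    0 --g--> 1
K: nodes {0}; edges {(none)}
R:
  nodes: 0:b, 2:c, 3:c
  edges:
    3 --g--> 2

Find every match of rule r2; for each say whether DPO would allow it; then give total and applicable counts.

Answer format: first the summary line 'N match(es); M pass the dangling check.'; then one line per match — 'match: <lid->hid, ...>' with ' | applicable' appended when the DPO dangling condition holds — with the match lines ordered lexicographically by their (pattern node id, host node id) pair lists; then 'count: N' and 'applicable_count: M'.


2 match(es); 0 pass the dangling check.
match: 0->6, 1->3
match: 0->6, 1->7
count: 2
applicable_count: 0


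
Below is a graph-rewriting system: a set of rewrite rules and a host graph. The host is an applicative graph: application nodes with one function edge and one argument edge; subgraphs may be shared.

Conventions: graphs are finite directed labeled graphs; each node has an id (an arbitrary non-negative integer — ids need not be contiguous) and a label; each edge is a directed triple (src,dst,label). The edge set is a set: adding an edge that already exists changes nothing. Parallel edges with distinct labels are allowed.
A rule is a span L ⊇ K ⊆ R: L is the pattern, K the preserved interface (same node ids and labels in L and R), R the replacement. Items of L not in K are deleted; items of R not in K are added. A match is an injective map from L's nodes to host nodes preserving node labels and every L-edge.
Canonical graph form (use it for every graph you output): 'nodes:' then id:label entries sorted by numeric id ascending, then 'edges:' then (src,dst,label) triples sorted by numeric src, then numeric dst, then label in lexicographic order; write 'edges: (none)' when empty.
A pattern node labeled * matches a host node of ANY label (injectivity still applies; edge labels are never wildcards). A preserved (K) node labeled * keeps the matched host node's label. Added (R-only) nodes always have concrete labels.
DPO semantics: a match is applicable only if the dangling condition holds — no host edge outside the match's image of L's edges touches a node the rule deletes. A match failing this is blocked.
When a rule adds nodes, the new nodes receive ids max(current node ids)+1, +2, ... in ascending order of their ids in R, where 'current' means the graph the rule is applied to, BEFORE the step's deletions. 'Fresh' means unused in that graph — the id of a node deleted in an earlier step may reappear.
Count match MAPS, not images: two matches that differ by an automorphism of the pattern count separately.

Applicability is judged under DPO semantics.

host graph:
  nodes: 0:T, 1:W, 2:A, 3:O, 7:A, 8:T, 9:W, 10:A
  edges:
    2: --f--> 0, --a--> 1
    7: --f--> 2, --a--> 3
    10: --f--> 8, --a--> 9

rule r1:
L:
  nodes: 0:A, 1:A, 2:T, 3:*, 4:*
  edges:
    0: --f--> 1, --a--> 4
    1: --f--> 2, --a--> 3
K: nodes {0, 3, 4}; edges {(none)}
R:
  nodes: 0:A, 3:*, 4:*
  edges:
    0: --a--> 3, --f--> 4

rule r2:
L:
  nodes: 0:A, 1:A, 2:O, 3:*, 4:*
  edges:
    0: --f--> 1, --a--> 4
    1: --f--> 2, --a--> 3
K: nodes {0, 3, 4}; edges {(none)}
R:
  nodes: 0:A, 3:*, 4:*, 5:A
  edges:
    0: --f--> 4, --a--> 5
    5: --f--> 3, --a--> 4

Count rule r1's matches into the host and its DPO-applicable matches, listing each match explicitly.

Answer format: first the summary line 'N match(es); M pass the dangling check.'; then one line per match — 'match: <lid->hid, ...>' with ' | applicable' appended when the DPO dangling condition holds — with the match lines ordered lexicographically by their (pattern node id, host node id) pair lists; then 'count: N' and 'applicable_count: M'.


1 match(es); 1 pass the dangling check.
match: 0->7, 1->2, 2->0, 3->1, 4->3 | applicable
count: 1
applicable_count: 1


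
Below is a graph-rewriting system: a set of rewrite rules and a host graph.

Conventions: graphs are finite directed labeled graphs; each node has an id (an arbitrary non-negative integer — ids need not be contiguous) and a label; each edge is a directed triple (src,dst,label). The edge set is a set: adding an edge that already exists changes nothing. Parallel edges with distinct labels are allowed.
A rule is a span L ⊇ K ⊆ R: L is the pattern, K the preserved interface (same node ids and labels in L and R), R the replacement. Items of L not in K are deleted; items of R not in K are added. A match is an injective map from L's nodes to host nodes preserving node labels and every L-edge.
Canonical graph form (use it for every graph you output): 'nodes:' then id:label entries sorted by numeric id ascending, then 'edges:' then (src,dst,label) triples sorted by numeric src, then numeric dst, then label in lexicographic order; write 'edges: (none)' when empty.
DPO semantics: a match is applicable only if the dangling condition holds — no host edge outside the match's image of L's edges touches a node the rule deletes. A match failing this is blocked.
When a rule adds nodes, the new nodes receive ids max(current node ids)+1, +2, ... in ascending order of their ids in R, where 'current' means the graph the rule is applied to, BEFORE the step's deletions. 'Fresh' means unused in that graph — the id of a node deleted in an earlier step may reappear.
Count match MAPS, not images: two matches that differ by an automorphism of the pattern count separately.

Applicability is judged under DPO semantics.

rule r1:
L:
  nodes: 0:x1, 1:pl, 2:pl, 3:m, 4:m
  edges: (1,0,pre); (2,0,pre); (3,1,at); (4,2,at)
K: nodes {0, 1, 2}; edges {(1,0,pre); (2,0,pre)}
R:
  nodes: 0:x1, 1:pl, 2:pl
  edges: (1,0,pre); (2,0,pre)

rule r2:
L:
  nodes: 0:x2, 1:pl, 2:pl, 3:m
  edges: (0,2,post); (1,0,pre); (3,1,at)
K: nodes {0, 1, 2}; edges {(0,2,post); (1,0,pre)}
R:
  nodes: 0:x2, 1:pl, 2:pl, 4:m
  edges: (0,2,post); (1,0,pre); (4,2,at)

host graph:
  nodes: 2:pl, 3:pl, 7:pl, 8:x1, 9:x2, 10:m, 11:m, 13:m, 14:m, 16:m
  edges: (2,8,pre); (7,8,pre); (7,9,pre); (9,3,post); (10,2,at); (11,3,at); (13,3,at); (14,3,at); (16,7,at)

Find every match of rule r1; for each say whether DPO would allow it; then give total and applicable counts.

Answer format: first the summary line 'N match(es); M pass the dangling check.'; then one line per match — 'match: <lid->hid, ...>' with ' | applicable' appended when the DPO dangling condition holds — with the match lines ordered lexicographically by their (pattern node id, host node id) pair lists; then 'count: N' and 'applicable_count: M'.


2 match(es); 2 pass the dangling check.
match: 0->8, 1->2, 2->7, 3->10, 4->16 | applicable
match: 0->8, 1->7, 2->2, 3->16, 4->10 | applicable
count: 2
applicable_count: 2


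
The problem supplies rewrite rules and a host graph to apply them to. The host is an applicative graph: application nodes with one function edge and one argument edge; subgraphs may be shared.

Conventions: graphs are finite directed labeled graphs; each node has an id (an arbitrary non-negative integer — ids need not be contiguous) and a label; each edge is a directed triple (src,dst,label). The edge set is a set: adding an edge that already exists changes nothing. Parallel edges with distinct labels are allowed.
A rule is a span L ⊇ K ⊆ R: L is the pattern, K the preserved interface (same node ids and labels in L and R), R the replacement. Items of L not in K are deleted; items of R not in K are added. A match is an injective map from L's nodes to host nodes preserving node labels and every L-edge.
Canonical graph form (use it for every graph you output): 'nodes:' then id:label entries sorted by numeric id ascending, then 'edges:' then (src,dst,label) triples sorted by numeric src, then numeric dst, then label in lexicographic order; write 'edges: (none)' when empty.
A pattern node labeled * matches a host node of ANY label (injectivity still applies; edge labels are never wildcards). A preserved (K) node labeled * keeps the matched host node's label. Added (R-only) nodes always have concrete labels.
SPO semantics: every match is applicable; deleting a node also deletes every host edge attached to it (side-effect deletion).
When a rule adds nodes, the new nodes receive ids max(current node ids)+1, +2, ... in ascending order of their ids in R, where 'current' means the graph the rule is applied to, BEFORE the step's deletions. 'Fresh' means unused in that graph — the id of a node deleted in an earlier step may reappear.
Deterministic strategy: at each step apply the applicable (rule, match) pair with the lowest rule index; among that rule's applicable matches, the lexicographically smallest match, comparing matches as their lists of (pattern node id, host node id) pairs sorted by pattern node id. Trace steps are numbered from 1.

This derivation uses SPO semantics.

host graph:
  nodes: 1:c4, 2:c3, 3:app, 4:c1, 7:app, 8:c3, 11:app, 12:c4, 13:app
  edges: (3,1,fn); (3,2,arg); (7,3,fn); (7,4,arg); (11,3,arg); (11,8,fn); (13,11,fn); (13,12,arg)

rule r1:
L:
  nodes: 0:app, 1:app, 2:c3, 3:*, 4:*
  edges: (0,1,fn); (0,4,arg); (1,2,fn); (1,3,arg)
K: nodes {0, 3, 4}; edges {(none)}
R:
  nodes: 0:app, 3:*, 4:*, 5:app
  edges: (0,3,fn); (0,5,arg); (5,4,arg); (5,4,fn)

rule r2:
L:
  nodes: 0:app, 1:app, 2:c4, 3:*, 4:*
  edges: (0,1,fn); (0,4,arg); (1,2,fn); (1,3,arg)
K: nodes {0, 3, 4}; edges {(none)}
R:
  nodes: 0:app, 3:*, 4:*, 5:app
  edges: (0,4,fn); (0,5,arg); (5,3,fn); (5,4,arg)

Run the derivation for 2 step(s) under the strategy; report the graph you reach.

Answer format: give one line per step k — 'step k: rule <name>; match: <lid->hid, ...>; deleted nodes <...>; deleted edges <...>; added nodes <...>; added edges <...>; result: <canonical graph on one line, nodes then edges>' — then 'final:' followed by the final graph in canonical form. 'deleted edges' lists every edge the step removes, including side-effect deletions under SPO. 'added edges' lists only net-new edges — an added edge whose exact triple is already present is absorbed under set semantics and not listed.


step 1: rule r1; match: 0->13, 1->11, 2->8, 3->3, 4->12; deleted nodes 8, 11; deleted edges (11,3,arg); (11,8,fn); (13,11,fn); (13,12,arg); added nodes 14; added edges (13,3,fn); (13,14,arg); (14,12,arg); (14,12,fn); result: nodes: 1:c4, 2:c3, 3:app, 4:c1, 7:app, 12:c4, 13:app, 14:app edges: (3,1,fn); (3,2,arg); (7,3,fn); (7,4,arg); (13,3,fn); (13,14,arg); (14,12,arg); (14,12,fn)
step 2: rule r2; match: 0->7, 1->3, 2->1, 3->2, 4->4; deleted nodes 1, 3; deleted edges (3,1,fn); (3,2,arg); (7,3,fn); (7,4,arg); (13,3,fn); added nodes 15; added edges (7,4,fn); (7,15,arg); (15,2,fn); (15,4,arg); result: nodes: 2:c3, 4:c1, 7:app, 12:c4, 13:app, 14:app, 15:app edges: (7,4,fn); (7,15,arg); (13,14,arg); (14,12,arg); (14,12,fn); (15,2,fn); (15,4,arg)
final:
nodes: 2:c3, 4:c1, 7:app, 12:c4, 13:app, 14:app, 15:app
edges: (7,4,fn); (7,15,arg); (13,14,arg); (14,12,arg); (14,12,fn); (15,2,fn); (15,4,arg)
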